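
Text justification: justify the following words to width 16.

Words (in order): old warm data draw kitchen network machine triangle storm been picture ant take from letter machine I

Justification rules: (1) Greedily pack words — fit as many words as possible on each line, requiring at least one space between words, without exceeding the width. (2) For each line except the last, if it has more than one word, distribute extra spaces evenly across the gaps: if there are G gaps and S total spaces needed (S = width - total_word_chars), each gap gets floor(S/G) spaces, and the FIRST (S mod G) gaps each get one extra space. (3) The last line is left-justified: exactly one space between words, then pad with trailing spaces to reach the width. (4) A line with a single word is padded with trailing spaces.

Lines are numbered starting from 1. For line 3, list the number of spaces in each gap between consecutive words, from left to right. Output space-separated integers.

Answer: 2

Derivation:
Line 1: ['old', 'warm', 'data'] (min_width=13, slack=3)
Line 2: ['draw', 'kitchen'] (min_width=12, slack=4)
Line 3: ['network', 'machine'] (min_width=15, slack=1)
Line 4: ['triangle', 'storm'] (min_width=14, slack=2)
Line 5: ['been', 'picture', 'ant'] (min_width=16, slack=0)
Line 6: ['take', 'from', 'letter'] (min_width=16, slack=0)
Line 7: ['machine', 'I'] (min_width=9, slack=7)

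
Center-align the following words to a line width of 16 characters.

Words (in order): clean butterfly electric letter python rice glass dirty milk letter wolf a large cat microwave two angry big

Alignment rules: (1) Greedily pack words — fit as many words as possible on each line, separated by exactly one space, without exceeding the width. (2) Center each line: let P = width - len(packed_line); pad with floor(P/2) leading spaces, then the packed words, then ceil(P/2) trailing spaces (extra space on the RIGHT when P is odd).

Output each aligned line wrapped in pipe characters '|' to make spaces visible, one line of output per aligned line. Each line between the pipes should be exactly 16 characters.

Line 1: ['clean', 'butterfly'] (min_width=15, slack=1)
Line 2: ['electric', 'letter'] (min_width=15, slack=1)
Line 3: ['python', 'rice'] (min_width=11, slack=5)
Line 4: ['glass', 'dirty', 'milk'] (min_width=16, slack=0)
Line 5: ['letter', 'wolf', 'a'] (min_width=13, slack=3)
Line 6: ['large', 'cat'] (min_width=9, slack=7)
Line 7: ['microwave', 'two'] (min_width=13, slack=3)
Line 8: ['angry', 'big'] (min_width=9, slack=7)

Answer: |clean butterfly |
|electric letter |
|  python rice   |
|glass dirty milk|
| letter wolf a  |
|   large cat    |
| microwave two  |
|   angry big    |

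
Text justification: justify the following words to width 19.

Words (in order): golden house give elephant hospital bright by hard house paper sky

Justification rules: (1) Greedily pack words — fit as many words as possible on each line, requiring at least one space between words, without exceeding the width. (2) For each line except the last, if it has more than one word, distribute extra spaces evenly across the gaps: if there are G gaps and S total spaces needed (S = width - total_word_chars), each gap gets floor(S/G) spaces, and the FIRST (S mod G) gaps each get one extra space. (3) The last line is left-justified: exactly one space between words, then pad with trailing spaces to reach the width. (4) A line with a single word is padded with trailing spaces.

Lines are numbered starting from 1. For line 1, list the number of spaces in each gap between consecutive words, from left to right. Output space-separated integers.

Line 1: ['golden', 'house', 'give'] (min_width=17, slack=2)
Line 2: ['elephant', 'hospital'] (min_width=17, slack=2)
Line 3: ['bright', 'by', 'hard'] (min_width=14, slack=5)
Line 4: ['house', 'paper', 'sky'] (min_width=15, slack=4)

Answer: 2 2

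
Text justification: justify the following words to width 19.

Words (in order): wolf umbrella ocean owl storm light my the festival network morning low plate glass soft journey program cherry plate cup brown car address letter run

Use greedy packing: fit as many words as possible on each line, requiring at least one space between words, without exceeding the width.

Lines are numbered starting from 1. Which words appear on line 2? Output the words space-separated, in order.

Answer: owl storm light my

Derivation:
Line 1: ['wolf', 'umbrella', 'ocean'] (min_width=19, slack=0)
Line 2: ['owl', 'storm', 'light', 'my'] (min_width=18, slack=1)
Line 3: ['the', 'festival'] (min_width=12, slack=7)
Line 4: ['network', 'morning', 'low'] (min_width=19, slack=0)
Line 5: ['plate', 'glass', 'soft'] (min_width=16, slack=3)
Line 6: ['journey', 'program'] (min_width=15, slack=4)
Line 7: ['cherry', 'plate', 'cup'] (min_width=16, slack=3)
Line 8: ['brown', 'car', 'address'] (min_width=17, slack=2)
Line 9: ['letter', 'run'] (min_width=10, slack=9)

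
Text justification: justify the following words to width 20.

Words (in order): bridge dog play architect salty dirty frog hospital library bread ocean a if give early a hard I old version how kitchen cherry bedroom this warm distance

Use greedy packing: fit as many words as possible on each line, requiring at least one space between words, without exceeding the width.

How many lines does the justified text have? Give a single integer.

Answer: 9

Derivation:
Line 1: ['bridge', 'dog', 'play'] (min_width=15, slack=5)
Line 2: ['architect', 'salty'] (min_width=15, slack=5)
Line 3: ['dirty', 'frog', 'hospital'] (min_width=19, slack=1)
Line 4: ['library', 'bread', 'ocean'] (min_width=19, slack=1)
Line 5: ['a', 'if', 'give', 'early', 'a'] (min_width=17, slack=3)
Line 6: ['hard', 'I', 'old', 'version'] (min_width=18, slack=2)
Line 7: ['how', 'kitchen', 'cherry'] (min_width=18, slack=2)
Line 8: ['bedroom', 'this', 'warm'] (min_width=17, slack=3)
Line 9: ['distance'] (min_width=8, slack=12)
Total lines: 9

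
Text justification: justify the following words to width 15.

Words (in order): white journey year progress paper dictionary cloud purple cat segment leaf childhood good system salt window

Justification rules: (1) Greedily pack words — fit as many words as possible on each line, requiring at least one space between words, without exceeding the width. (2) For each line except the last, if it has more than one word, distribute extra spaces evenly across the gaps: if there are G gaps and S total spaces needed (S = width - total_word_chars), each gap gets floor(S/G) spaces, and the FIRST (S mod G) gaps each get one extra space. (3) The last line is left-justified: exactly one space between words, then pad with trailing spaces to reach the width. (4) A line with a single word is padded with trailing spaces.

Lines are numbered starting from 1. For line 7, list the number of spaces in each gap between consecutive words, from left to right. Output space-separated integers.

Line 1: ['white', 'journey'] (min_width=13, slack=2)
Line 2: ['year', 'progress'] (min_width=13, slack=2)
Line 3: ['paper'] (min_width=5, slack=10)
Line 4: ['dictionary'] (min_width=10, slack=5)
Line 5: ['cloud', 'purple'] (min_width=12, slack=3)
Line 6: ['cat', 'segment'] (min_width=11, slack=4)
Line 7: ['leaf', 'childhood'] (min_width=14, slack=1)
Line 8: ['good', 'system'] (min_width=11, slack=4)
Line 9: ['salt', 'window'] (min_width=11, slack=4)

Answer: 2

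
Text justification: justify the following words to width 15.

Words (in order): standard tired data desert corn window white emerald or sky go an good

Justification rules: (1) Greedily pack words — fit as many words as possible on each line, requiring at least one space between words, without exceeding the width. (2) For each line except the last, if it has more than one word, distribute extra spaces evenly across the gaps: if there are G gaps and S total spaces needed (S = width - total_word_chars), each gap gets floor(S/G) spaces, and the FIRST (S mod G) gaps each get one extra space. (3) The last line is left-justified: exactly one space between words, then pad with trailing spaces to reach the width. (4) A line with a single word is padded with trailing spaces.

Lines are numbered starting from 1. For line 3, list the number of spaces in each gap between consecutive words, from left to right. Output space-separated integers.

Line 1: ['standard', 'tired'] (min_width=14, slack=1)
Line 2: ['data', 'desert'] (min_width=11, slack=4)
Line 3: ['corn', 'window'] (min_width=11, slack=4)
Line 4: ['white', 'emerald'] (min_width=13, slack=2)
Line 5: ['or', 'sky', 'go', 'an'] (min_width=12, slack=3)
Line 6: ['good'] (min_width=4, slack=11)

Answer: 5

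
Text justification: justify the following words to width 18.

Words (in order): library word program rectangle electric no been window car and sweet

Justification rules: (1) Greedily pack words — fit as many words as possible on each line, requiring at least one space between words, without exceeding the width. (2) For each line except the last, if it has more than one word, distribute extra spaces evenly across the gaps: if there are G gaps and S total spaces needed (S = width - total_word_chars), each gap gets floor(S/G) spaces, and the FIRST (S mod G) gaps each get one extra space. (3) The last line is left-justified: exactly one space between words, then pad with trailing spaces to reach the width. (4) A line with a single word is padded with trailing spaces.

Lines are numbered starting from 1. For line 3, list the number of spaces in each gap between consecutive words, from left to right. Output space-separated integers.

Line 1: ['library', 'word'] (min_width=12, slack=6)
Line 2: ['program', 'rectangle'] (min_width=17, slack=1)
Line 3: ['electric', 'no', 'been'] (min_width=16, slack=2)
Line 4: ['window', 'car', 'and'] (min_width=14, slack=4)
Line 5: ['sweet'] (min_width=5, slack=13)

Answer: 2 2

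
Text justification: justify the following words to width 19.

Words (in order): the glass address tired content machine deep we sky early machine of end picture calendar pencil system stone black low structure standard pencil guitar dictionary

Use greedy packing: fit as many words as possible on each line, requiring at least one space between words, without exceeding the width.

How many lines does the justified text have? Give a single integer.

Line 1: ['the', 'glass', 'address'] (min_width=17, slack=2)
Line 2: ['tired', 'content'] (min_width=13, slack=6)
Line 3: ['machine', 'deep', 'we', 'sky'] (min_width=19, slack=0)
Line 4: ['early', 'machine', 'of'] (min_width=16, slack=3)
Line 5: ['end', 'picture'] (min_width=11, slack=8)
Line 6: ['calendar', 'pencil'] (min_width=15, slack=4)
Line 7: ['system', 'stone', 'black'] (min_width=18, slack=1)
Line 8: ['low', 'structure'] (min_width=13, slack=6)
Line 9: ['standard', 'pencil'] (min_width=15, slack=4)
Line 10: ['guitar', 'dictionary'] (min_width=17, slack=2)
Total lines: 10

Answer: 10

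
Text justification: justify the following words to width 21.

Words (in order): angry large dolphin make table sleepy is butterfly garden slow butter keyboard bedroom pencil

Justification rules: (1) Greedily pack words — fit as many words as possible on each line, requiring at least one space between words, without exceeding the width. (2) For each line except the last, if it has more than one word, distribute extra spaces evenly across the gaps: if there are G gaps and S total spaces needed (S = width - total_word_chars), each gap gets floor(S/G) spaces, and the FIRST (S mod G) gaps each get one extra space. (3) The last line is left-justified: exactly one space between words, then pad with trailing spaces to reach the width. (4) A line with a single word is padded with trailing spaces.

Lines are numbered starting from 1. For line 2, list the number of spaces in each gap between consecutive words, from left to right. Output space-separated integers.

Line 1: ['angry', 'large', 'dolphin'] (min_width=19, slack=2)
Line 2: ['make', 'table', 'sleepy', 'is'] (min_width=20, slack=1)
Line 3: ['butterfly', 'garden', 'slow'] (min_width=21, slack=0)
Line 4: ['butter', 'keyboard'] (min_width=15, slack=6)
Line 5: ['bedroom', 'pencil'] (min_width=14, slack=7)

Answer: 2 1 1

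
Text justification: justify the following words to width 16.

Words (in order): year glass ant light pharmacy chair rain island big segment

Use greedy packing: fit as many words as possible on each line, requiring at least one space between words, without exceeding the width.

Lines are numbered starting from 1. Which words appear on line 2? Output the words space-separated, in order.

Line 1: ['year', 'glass', 'ant'] (min_width=14, slack=2)
Line 2: ['light', 'pharmacy'] (min_width=14, slack=2)
Line 3: ['chair', 'rain'] (min_width=10, slack=6)
Line 4: ['island', 'big'] (min_width=10, slack=6)
Line 5: ['segment'] (min_width=7, slack=9)

Answer: light pharmacy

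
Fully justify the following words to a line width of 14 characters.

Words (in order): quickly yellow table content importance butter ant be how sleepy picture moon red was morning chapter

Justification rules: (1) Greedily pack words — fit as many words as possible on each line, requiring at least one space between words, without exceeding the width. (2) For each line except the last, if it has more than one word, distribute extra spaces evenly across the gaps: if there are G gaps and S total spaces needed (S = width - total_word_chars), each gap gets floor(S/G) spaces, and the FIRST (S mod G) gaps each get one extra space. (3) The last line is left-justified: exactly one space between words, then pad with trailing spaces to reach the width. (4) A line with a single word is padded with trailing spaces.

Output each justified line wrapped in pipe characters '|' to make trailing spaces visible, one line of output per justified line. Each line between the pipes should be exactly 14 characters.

Answer: |quickly yellow|
|table  content|
|importance    |
|butter  ant be|
|how     sleepy|
|picture   moon|
|red        was|
|morning       |
|chapter       |

Derivation:
Line 1: ['quickly', 'yellow'] (min_width=14, slack=0)
Line 2: ['table', 'content'] (min_width=13, slack=1)
Line 3: ['importance'] (min_width=10, slack=4)
Line 4: ['butter', 'ant', 'be'] (min_width=13, slack=1)
Line 5: ['how', 'sleepy'] (min_width=10, slack=4)
Line 6: ['picture', 'moon'] (min_width=12, slack=2)
Line 7: ['red', 'was'] (min_width=7, slack=7)
Line 8: ['morning'] (min_width=7, slack=7)
Line 9: ['chapter'] (min_width=7, slack=7)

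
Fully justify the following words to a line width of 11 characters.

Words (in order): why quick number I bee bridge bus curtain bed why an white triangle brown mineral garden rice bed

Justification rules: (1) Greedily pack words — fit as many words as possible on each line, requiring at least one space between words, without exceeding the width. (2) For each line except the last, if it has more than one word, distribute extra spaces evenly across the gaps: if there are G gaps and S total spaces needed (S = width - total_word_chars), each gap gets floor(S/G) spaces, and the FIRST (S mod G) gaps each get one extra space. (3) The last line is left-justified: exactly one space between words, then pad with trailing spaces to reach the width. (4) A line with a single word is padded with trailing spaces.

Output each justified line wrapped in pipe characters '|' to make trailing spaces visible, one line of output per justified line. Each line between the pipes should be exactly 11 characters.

Answer: |why   quick|
|number    I|
|bee  bridge|
|bus curtain|
|bed  why an|
|white      |
|triangle   |
|brown      |
|mineral    |
|garden rice|
|bed        |

Derivation:
Line 1: ['why', 'quick'] (min_width=9, slack=2)
Line 2: ['number', 'I'] (min_width=8, slack=3)
Line 3: ['bee', 'bridge'] (min_width=10, slack=1)
Line 4: ['bus', 'curtain'] (min_width=11, slack=0)
Line 5: ['bed', 'why', 'an'] (min_width=10, slack=1)
Line 6: ['white'] (min_width=5, slack=6)
Line 7: ['triangle'] (min_width=8, slack=3)
Line 8: ['brown'] (min_width=5, slack=6)
Line 9: ['mineral'] (min_width=7, slack=4)
Line 10: ['garden', 'rice'] (min_width=11, slack=0)
Line 11: ['bed'] (min_width=3, slack=8)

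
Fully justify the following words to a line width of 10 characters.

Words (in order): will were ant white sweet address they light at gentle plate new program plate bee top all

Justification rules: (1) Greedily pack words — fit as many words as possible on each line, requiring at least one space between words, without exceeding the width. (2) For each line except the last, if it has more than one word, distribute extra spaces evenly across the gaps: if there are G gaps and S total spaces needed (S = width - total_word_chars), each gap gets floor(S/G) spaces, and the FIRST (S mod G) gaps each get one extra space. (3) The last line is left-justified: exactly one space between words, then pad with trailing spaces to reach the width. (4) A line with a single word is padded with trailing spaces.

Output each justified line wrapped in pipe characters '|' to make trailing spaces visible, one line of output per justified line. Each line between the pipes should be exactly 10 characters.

Answer: |will  were|
|ant  white|
|sweet     |
|address   |
|they light|
|at  gentle|
|plate  new|
|program   |
|plate  bee|
|top all   |

Derivation:
Line 1: ['will', 'were'] (min_width=9, slack=1)
Line 2: ['ant', 'white'] (min_width=9, slack=1)
Line 3: ['sweet'] (min_width=5, slack=5)
Line 4: ['address'] (min_width=7, slack=3)
Line 5: ['they', 'light'] (min_width=10, slack=0)
Line 6: ['at', 'gentle'] (min_width=9, slack=1)
Line 7: ['plate', 'new'] (min_width=9, slack=1)
Line 8: ['program'] (min_width=7, slack=3)
Line 9: ['plate', 'bee'] (min_width=9, slack=1)
Line 10: ['top', 'all'] (min_width=7, slack=3)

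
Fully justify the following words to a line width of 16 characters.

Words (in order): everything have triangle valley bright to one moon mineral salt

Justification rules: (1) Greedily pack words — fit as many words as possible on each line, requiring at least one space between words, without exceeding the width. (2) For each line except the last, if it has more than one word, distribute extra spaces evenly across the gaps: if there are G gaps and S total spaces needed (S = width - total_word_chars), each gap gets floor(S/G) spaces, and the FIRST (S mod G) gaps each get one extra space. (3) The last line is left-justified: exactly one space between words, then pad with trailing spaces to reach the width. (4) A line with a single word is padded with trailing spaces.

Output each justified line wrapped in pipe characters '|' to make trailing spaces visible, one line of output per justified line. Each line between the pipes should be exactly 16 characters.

Line 1: ['everything', 'have'] (min_width=15, slack=1)
Line 2: ['triangle', 'valley'] (min_width=15, slack=1)
Line 3: ['bright', 'to', 'one'] (min_width=13, slack=3)
Line 4: ['moon', 'mineral'] (min_width=12, slack=4)
Line 5: ['salt'] (min_width=4, slack=12)

Answer: |everything  have|
|triangle  valley|
|bright   to  one|
|moon     mineral|
|salt            |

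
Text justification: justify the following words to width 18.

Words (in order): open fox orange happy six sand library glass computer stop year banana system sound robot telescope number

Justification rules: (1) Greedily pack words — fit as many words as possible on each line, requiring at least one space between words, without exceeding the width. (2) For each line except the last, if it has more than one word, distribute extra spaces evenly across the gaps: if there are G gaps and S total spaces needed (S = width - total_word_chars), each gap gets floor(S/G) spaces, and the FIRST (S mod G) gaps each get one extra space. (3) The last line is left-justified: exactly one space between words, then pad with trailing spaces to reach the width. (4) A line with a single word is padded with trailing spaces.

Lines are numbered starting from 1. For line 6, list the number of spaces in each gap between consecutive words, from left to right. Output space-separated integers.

Answer: 8

Derivation:
Line 1: ['open', 'fox', 'orange'] (min_width=15, slack=3)
Line 2: ['happy', 'six', 'sand'] (min_width=14, slack=4)
Line 3: ['library', 'glass'] (min_width=13, slack=5)
Line 4: ['computer', 'stop', 'year'] (min_width=18, slack=0)
Line 5: ['banana', 'system'] (min_width=13, slack=5)
Line 6: ['sound', 'robot'] (min_width=11, slack=7)
Line 7: ['telescope', 'number'] (min_width=16, slack=2)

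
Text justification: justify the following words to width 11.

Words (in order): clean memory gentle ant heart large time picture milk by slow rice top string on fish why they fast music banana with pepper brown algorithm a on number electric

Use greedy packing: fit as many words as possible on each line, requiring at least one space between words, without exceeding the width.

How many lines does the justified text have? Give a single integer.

Answer: 18

Derivation:
Line 1: ['clean'] (min_width=5, slack=6)
Line 2: ['memory'] (min_width=6, slack=5)
Line 3: ['gentle', 'ant'] (min_width=10, slack=1)
Line 4: ['heart', 'large'] (min_width=11, slack=0)
Line 5: ['time'] (min_width=4, slack=7)
Line 6: ['picture'] (min_width=7, slack=4)
Line 7: ['milk', 'by'] (min_width=7, slack=4)
Line 8: ['slow', 'rice'] (min_width=9, slack=2)
Line 9: ['top', 'string'] (min_width=10, slack=1)
Line 10: ['on', 'fish', 'why'] (min_width=11, slack=0)
Line 11: ['they', 'fast'] (min_width=9, slack=2)
Line 12: ['music'] (min_width=5, slack=6)
Line 13: ['banana', 'with'] (min_width=11, slack=0)
Line 14: ['pepper'] (min_width=6, slack=5)
Line 15: ['brown'] (min_width=5, slack=6)
Line 16: ['algorithm', 'a'] (min_width=11, slack=0)
Line 17: ['on', 'number'] (min_width=9, slack=2)
Line 18: ['electric'] (min_width=8, slack=3)
Total lines: 18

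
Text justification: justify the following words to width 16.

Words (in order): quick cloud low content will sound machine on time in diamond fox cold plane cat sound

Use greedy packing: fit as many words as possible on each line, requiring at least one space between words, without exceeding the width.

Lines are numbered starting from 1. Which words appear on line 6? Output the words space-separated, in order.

Answer: cat sound

Derivation:
Line 1: ['quick', 'cloud', 'low'] (min_width=15, slack=1)
Line 2: ['content', 'will'] (min_width=12, slack=4)
Line 3: ['sound', 'machine', 'on'] (min_width=16, slack=0)
Line 4: ['time', 'in', 'diamond'] (min_width=15, slack=1)
Line 5: ['fox', 'cold', 'plane'] (min_width=14, slack=2)
Line 6: ['cat', 'sound'] (min_width=9, slack=7)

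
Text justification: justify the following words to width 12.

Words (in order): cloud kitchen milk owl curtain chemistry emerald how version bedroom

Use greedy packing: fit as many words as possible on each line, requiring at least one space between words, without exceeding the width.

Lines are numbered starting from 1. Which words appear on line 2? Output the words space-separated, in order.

Line 1: ['cloud'] (min_width=5, slack=7)
Line 2: ['kitchen', 'milk'] (min_width=12, slack=0)
Line 3: ['owl', 'curtain'] (min_width=11, slack=1)
Line 4: ['chemistry'] (min_width=9, slack=3)
Line 5: ['emerald', 'how'] (min_width=11, slack=1)
Line 6: ['version'] (min_width=7, slack=5)
Line 7: ['bedroom'] (min_width=7, slack=5)

Answer: kitchen milk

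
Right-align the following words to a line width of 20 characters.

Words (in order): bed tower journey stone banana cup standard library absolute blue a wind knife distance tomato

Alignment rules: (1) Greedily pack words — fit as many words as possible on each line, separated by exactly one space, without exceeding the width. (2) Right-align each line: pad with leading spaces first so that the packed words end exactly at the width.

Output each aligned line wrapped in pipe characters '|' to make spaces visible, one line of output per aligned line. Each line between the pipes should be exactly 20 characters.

Line 1: ['bed', 'tower', 'journey'] (min_width=17, slack=3)
Line 2: ['stone', 'banana', 'cup'] (min_width=16, slack=4)
Line 3: ['standard', 'library'] (min_width=16, slack=4)
Line 4: ['absolute', 'blue', 'a', 'wind'] (min_width=20, slack=0)
Line 5: ['knife', 'distance'] (min_width=14, slack=6)
Line 6: ['tomato'] (min_width=6, slack=14)

Answer: |   bed tower journey|
|    stone banana cup|
|    standard library|
|absolute blue a wind|
|      knife distance|
|              tomato|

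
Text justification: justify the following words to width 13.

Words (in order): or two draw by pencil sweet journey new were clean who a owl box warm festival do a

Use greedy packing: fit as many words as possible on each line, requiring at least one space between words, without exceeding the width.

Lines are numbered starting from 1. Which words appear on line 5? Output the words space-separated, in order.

Answer: clean who a

Derivation:
Line 1: ['or', 'two', 'draw'] (min_width=11, slack=2)
Line 2: ['by', 'pencil'] (min_width=9, slack=4)
Line 3: ['sweet', 'journey'] (min_width=13, slack=0)
Line 4: ['new', 'were'] (min_width=8, slack=5)
Line 5: ['clean', 'who', 'a'] (min_width=11, slack=2)
Line 6: ['owl', 'box', 'warm'] (min_width=12, slack=1)
Line 7: ['festival', 'do', 'a'] (min_width=13, slack=0)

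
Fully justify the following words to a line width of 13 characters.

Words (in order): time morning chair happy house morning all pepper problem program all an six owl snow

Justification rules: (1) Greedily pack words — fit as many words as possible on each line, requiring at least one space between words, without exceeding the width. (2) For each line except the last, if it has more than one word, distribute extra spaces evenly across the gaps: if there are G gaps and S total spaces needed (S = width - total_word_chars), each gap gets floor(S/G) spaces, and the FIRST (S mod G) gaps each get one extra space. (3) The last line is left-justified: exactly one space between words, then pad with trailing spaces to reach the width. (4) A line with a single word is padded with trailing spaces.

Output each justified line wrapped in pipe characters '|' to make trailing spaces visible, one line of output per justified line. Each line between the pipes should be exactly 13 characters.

Line 1: ['time', 'morning'] (min_width=12, slack=1)
Line 2: ['chair', 'happy'] (min_width=11, slack=2)
Line 3: ['house', 'morning'] (min_width=13, slack=0)
Line 4: ['all', 'pepper'] (min_width=10, slack=3)
Line 5: ['problem'] (min_width=7, slack=6)
Line 6: ['program', 'all'] (min_width=11, slack=2)
Line 7: ['an', 'six', 'owl'] (min_width=10, slack=3)
Line 8: ['snow'] (min_width=4, slack=9)

Answer: |time  morning|
|chair   happy|
|house morning|
|all    pepper|
|problem      |
|program   all|
|an   six  owl|
|snow         |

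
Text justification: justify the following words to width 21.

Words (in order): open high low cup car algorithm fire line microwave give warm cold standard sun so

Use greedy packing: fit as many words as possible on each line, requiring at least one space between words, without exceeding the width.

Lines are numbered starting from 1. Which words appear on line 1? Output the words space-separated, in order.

Answer: open high low cup car

Derivation:
Line 1: ['open', 'high', 'low', 'cup', 'car'] (min_width=21, slack=0)
Line 2: ['algorithm', 'fire', 'line'] (min_width=19, slack=2)
Line 3: ['microwave', 'give', 'warm'] (min_width=19, slack=2)
Line 4: ['cold', 'standard', 'sun', 'so'] (min_width=20, slack=1)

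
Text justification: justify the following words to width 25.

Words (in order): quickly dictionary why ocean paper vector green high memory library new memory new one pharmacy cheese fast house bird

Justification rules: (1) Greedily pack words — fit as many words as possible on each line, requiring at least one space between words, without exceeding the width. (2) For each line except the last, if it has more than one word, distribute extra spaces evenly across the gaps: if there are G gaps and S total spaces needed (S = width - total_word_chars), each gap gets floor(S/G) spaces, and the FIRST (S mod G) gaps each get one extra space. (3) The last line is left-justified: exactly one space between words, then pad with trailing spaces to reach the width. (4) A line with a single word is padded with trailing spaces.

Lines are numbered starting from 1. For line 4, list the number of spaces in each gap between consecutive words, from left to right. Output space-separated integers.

Answer: 2 2 1

Derivation:
Line 1: ['quickly', 'dictionary', 'why'] (min_width=22, slack=3)
Line 2: ['ocean', 'paper', 'vector', 'green'] (min_width=24, slack=1)
Line 3: ['high', 'memory', 'library', 'new'] (min_width=23, slack=2)
Line 4: ['memory', 'new', 'one', 'pharmacy'] (min_width=23, slack=2)
Line 5: ['cheese', 'fast', 'house', 'bird'] (min_width=22, slack=3)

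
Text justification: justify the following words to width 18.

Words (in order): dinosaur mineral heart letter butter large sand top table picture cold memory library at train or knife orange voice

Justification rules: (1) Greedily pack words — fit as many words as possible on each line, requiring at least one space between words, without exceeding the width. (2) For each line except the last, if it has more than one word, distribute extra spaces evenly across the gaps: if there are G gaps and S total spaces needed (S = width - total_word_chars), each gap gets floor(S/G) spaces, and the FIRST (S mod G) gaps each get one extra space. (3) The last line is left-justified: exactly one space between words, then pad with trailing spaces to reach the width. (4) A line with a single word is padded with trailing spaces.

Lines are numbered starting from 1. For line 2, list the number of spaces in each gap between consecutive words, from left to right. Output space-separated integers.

Answer: 7

Derivation:
Line 1: ['dinosaur', 'mineral'] (min_width=16, slack=2)
Line 2: ['heart', 'letter'] (min_width=12, slack=6)
Line 3: ['butter', 'large', 'sand'] (min_width=17, slack=1)
Line 4: ['top', 'table', 'picture'] (min_width=17, slack=1)
Line 5: ['cold', 'memory'] (min_width=11, slack=7)
Line 6: ['library', 'at', 'train'] (min_width=16, slack=2)
Line 7: ['or', 'knife', 'orange'] (min_width=15, slack=3)
Line 8: ['voice'] (min_width=5, slack=13)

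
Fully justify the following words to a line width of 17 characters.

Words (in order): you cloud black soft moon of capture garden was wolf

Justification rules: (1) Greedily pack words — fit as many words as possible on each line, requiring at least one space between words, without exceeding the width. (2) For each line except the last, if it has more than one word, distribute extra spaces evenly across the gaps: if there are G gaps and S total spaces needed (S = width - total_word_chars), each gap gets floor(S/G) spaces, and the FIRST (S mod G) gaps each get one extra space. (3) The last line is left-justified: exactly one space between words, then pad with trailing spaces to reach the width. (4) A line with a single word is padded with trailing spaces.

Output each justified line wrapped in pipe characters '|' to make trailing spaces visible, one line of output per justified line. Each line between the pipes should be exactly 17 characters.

Line 1: ['you', 'cloud', 'black'] (min_width=15, slack=2)
Line 2: ['soft', 'moon', 'of'] (min_width=12, slack=5)
Line 3: ['capture', 'garden'] (min_width=14, slack=3)
Line 4: ['was', 'wolf'] (min_width=8, slack=9)

Answer: |you  cloud  black|
|soft    moon   of|
|capture    garden|
|was wolf         |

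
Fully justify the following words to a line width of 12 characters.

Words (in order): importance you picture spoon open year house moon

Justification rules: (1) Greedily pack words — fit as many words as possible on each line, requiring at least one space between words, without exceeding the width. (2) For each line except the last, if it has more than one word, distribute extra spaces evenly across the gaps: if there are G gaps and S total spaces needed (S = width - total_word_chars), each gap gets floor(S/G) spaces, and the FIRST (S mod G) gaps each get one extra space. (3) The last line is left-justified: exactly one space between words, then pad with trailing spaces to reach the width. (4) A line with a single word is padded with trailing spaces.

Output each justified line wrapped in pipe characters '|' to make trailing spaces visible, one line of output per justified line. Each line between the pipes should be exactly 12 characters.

Answer: |importance  |
|you  picture|
|spoon   open|
|year   house|
|moon        |

Derivation:
Line 1: ['importance'] (min_width=10, slack=2)
Line 2: ['you', 'picture'] (min_width=11, slack=1)
Line 3: ['spoon', 'open'] (min_width=10, slack=2)
Line 4: ['year', 'house'] (min_width=10, slack=2)
Line 5: ['moon'] (min_width=4, slack=8)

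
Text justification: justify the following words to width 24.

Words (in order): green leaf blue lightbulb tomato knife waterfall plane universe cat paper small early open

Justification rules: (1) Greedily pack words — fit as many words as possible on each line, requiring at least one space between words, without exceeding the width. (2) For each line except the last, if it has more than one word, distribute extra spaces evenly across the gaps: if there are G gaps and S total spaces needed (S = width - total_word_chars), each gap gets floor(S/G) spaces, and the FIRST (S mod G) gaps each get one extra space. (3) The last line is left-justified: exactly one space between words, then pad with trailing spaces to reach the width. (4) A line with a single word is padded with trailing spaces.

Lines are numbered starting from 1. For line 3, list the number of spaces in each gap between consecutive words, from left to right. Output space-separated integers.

Line 1: ['green', 'leaf', 'blue'] (min_width=15, slack=9)
Line 2: ['lightbulb', 'tomato', 'knife'] (min_width=22, slack=2)
Line 3: ['waterfall', 'plane', 'universe'] (min_width=24, slack=0)
Line 4: ['cat', 'paper', 'small', 'early'] (min_width=21, slack=3)
Line 5: ['open'] (min_width=4, slack=20)

Answer: 1 1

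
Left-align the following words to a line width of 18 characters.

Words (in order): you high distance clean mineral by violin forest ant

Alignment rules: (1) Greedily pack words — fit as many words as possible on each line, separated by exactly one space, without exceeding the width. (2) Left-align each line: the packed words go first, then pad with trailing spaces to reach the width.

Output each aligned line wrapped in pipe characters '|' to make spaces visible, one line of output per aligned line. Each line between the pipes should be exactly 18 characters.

Line 1: ['you', 'high', 'distance'] (min_width=17, slack=1)
Line 2: ['clean', 'mineral', 'by'] (min_width=16, slack=2)
Line 3: ['violin', 'forest', 'ant'] (min_width=17, slack=1)

Answer: |you high distance |
|clean mineral by  |
|violin forest ant |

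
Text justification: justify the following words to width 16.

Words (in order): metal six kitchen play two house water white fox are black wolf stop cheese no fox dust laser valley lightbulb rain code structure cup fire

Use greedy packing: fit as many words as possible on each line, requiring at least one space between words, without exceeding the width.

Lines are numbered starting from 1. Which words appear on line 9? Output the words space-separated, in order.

Answer: rain code

Derivation:
Line 1: ['metal', 'six'] (min_width=9, slack=7)
Line 2: ['kitchen', 'play', 'two'] (min_width=16, slack=0)
Line 3: ['house', 'water'] (min_width=11, slack=5)
Line 4: ['white', 'fox', 'are'] (min_width=13, slack=3)
Line 5: ['black', 'wolf', 'stop'] (min_width=15, slack=1)
Line 6: ['cheese', 'no', 'fox'] (min_width=13, slack=3)
Line 7: ['dust', 'laser'] (min_width=10, slack=6)
Line 8: ['valley', 'lightbulb'] (min_width=16, slack=0)
Line 9: ['rain', 'code'] (min_width=9, slack=7)
Line 10: ['structure', 'cup'] (min_width=13, slack=3)
Line 11: ['fire'] (min_width=4, slack=12)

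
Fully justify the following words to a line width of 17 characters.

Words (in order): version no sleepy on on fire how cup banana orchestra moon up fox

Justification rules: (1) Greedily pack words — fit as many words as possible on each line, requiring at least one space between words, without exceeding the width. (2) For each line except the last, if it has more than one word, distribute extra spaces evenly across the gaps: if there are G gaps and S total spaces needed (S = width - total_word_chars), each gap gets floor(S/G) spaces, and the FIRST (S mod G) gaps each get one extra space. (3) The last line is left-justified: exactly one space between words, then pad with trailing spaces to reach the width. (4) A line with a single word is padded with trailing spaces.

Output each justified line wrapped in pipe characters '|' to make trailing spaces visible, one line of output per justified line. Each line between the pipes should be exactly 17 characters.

Line 1: ['version', 'no', 'sleepy'] (min_width=17, slack=0)
Line 2: ['on', 'on', 'fire', 'how'] (min_width=14, slack=3)
Line 3: ['cup', 'banana'] (min_width=10, slack=7)
Line 4: ['orchestra', 'moon', 'up'] (min_width=17, slack=0)
Line 5: ['fox'] (min_width=3, slack=14)

Answer: |version no sleepy|
|on  on  fire  how|
|cup        banana|
|orchestra moon up|
|fox              |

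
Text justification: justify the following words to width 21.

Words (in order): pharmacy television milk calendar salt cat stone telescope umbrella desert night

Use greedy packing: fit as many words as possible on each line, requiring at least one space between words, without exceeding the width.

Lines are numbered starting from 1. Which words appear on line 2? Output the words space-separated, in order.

Line 1: ['pharmacy', 'television'] (min_width=19, slack=2)
Line 2: ['milk', 'calendar', 'salt'] (min_width=18, slack=3)
Line 3: ['cat', 'stone', 'telescope'] (min_width=19, slack=2)
Line 4: ['umbrella', 'desert', 'night'] (min_width=21, slack=0)

Answer: milk calendar salt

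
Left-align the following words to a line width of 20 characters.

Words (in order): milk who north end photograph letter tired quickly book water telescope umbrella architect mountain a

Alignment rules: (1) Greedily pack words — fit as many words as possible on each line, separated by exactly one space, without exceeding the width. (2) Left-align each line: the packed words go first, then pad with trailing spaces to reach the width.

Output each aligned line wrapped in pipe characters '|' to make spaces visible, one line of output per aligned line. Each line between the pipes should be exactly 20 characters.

Answer: |milk who north end  |
|photograph letter   |
|tired quickly book  |
|water telescope     |
|umbrella architect  |
|mountain a          |

Derivation:
Line 1: ['milk', 'who', 'north', 'end'] (min_width=18, slack=2)
Line 2: ['photograph', 'letter'] (min_width=17, slack=3)
Line 3: ['tired', 'quickly', 'book'] (min_width=18, slack=2)
Line 4: ['water', 'telescope'] (min_width=15, slack=5)
Line 5: ['umbrella', 'architect'] (min_width=18, slack=2)
Line 6: ['mountain', 'a'] (min_width=10, slack=10)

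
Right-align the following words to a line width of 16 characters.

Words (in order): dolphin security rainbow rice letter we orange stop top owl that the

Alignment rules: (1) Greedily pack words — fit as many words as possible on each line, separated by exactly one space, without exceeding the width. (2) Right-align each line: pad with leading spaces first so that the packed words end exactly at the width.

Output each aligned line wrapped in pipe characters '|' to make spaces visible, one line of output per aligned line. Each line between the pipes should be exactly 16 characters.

Answer: |dolphin security|
|    rainbow rice|
|letter we orange|
|    stop top owl|
|        that the|

Derivation:
Line 1: ['dolphin', 'security'] (min_width=16, slack=0)
Line 2: ['rainbow', 'rice'] (min_width=12, slack=4)
Line 3: ['letter', 'we', 'orange'] (min_width=16, slack=0)
Line 4: ['stop', 'top', 'owl'] (min_width=12, slack=4)
Line 5: ['that', 'the'] (min_width=8, slack=8)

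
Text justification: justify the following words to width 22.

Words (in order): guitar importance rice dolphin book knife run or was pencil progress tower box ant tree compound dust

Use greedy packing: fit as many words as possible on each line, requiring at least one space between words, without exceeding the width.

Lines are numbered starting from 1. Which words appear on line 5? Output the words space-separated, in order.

Line 1: ['guitar', 'importance', 'rice'] (min_width=22, slack=0)
Line 2: ['dolphin', 'book', 'knife', 'run'] (min_width=22, slack=0)
Line 3: ['or', 'was', 'pencil', 'progress'] (min_width=22, slack=0)
Line 4: ['tower', 'box', 'ant', 'tree'] (min_width=18, slack=4)
Line 5: ['compound', 'dust'] (min_width=13, slack=9)

Answer: compound dust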